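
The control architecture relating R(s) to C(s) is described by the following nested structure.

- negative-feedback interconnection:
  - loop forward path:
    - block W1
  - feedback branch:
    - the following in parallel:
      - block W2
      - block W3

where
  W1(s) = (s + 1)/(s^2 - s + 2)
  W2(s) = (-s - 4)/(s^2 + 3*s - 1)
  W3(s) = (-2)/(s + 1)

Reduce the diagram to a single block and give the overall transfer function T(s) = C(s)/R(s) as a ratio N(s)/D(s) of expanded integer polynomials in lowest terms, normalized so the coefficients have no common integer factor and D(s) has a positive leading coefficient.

Step 1. reduce the parallel group W2, W3 = (-3*s^2 - 11*s - 2)/(s^3 + 4*s^2 + 2*s - 1)
Step 2. feedback reduction of W1, (W2+W3), giving the overall T(s)

Therefore the answer is (s^3 + 4*s^2 + 2*s - 1)/(s^4 + 2*s^3 - 5*s^2 - 4*s - 4).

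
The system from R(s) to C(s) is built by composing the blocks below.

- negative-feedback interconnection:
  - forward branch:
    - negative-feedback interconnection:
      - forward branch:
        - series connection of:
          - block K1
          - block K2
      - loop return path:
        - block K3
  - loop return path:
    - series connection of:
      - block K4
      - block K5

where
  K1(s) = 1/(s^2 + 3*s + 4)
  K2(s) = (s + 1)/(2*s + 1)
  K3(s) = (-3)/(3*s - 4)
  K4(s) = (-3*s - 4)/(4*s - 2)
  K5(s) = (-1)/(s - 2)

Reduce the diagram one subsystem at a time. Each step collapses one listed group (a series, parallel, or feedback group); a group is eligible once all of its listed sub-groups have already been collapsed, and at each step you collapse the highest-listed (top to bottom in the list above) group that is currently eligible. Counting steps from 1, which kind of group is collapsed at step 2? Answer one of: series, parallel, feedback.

Step 1. series reduction of K1, K2
Step 2. reduce the feedback loop with forward (K1*K2) and return K3
Step 3. cascade K4, K5
Step 4. collapse the loop ([(K1*K2)/(1+(K1*K2)*K3)] forward, (K4*K5) return)
The group at step 2 is a feedback group.

Final answer: feedback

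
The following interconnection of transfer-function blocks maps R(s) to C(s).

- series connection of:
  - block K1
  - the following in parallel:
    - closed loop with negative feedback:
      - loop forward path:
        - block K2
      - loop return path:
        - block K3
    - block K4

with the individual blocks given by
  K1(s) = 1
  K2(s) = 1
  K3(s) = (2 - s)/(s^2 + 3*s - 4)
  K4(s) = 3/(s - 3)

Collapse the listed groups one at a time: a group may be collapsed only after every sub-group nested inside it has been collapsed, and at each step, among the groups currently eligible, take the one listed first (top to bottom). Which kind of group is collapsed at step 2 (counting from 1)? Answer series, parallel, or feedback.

Step 1 - collapse the loop (K2 forward, K3 return)
Step 2 - add [K2/(1+K2*K3)], K4 (parallel)
Step 3 - cascade K1, ([K2/(1+K2*K3)]+K4)
At step 2 the group reduced is parallel.

Final answer: parallel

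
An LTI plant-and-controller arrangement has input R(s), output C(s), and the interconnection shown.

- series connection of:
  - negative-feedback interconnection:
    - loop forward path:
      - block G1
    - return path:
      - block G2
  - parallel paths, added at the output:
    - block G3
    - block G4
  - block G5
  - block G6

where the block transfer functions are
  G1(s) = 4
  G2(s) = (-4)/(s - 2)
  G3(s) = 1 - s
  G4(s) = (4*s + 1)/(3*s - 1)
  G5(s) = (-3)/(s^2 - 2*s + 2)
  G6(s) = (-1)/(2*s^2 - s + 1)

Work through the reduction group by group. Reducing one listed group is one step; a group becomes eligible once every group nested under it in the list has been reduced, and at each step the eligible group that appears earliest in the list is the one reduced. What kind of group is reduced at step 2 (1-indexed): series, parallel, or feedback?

The answer is parallel.

Reasoning:
Step 1 - feedback reduction of G1, G2
Step 2 - add G3, G4 (parallel)
Step 3 - combine [G1/(1+G1*G2)], (G3+G4), G5, G6 in series
At step 2 the group reduced is parallel.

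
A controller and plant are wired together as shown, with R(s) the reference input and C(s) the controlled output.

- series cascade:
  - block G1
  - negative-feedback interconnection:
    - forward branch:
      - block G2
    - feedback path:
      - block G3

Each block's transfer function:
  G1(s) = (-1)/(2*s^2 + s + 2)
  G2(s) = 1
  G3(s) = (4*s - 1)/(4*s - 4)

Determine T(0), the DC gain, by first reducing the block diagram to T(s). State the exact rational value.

(1) feedback reduction of G2, G3; result (4*s - 4)/(8*s - 5)
(2) combine G1, [G2/(1+G2*G3)] in series; result (4 - 4*s)/(16*s^3 - 2*s^2 + 11*s - 10)
Step 2 gives the overall T(s). Then T(0) = 4/(-10) = -2/5.

Hence the answer: -2/5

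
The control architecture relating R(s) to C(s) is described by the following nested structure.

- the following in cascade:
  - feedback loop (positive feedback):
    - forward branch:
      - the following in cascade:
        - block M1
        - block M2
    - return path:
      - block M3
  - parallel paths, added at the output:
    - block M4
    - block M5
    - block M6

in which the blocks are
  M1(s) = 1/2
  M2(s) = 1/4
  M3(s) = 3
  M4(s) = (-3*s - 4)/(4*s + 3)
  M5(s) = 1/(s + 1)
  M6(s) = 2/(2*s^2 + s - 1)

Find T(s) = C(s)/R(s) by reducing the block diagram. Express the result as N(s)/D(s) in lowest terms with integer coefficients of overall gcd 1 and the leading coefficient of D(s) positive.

(1) combine M1, M2 in series = 1/8
(2) feedback reduction of (M1*M2), M3 = 1/5
(3) parallel reduction of M4, M5, M6 = (-6*s^3 - 3*s^2 + 9*s + 7)/(8*s^3 + 10*s^2 - s - 3)
(4) reduce the series chain [(M1*M2)/(1-(M1*M2)*M3)], (M4+M5+M6) - this is the overall T(s), already in the required normalized form

Final answer: (-6*s^3 - 3*s^2 + 9*s + 7)/(40*s^3 + 50*s^2 - 5*s - 15)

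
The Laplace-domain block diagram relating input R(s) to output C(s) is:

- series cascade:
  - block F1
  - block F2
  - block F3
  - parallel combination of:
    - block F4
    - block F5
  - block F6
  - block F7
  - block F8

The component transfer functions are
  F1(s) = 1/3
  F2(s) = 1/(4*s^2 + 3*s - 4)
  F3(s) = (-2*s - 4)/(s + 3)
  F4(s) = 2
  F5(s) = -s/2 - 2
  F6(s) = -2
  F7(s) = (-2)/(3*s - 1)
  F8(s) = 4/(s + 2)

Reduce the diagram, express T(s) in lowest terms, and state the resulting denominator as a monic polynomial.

1. add F4, F5 (parallel): (-s)/2
2. multiply F1, F2, F3, (F4+F5), F6, F7, F8 (series): (16*s)/(36*s^4 + 123*s^3 - 123*s + 36)
That last expression is T(s), already simplified. Scaling its denominator by 1/36 (the reciprocal of the leading coefficient) yields the monic denominator.

Final answer: s^4 + 41*s^3/12 - 41*s/12 + 1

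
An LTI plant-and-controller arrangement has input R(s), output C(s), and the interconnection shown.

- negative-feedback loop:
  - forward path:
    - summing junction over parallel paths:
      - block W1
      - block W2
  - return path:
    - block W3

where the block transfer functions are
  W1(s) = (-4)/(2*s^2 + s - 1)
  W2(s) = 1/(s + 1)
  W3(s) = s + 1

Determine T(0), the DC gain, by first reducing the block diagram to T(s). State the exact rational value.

Reducing step by step:

Step 1 - add W1, W2 (parallel): (2*s - 5)/(2*s^2 + s - 1)
Step 2 - apply the feedback formula to (W1+W2), W3: (2*s - 5)/(4*s^2 - 2*s - 6)
That last expression is T(s); at s = 0 only the constant terms survive, so T(0) = -5/(-6) = 5/6.

Answer: 5/6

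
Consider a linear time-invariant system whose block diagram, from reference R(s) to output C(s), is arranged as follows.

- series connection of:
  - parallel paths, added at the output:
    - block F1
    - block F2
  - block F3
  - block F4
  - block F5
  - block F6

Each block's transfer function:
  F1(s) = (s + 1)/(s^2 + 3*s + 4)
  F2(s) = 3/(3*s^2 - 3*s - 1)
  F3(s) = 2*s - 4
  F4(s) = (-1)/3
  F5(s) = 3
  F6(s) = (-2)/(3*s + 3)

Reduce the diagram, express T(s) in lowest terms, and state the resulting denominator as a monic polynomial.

First reduce the diagram to T(s).

Step 1: parallel reduction of F1, F2; result (3*s^3 + 3*s^2 + 5*s + 11)/(3*s^4 + 6*s^3 + 2*s^2 - 15*s - 4)
Step 2: cascade (F1+F2), F3, F4, F5, F6; result (12*s^4 - 12*s^3 - 4*s^2 + 4*s - 88)/(9*s^5 + 27*s^4 + 24*s^3 - 39*s^2 - 57*s - 12)
Step 2 gives the fully reduced T(s), with no common factor left to cancel. The denominator's leading coefficient is 9, so divide each of its coefficients by 9 to get the monic form.

Answer: s^5 + 3*s^4 + 8*s^3/3 - 13*s^2/3 - 19*s/3 - 4/3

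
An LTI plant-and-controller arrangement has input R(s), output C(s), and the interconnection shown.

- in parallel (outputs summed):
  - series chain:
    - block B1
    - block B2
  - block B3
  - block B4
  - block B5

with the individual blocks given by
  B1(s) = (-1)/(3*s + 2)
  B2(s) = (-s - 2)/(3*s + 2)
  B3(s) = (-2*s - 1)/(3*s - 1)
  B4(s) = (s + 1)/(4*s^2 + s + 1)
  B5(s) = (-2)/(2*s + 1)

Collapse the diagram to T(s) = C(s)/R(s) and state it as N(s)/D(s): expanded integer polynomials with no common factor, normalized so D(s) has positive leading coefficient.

Answer: (-144*s^6 - 510*s^5 - 489*s^4 - 246*s^3 - 114*s^2 - 37*s - 2)/(216*s^6 + 378*s^5 + 243*s^4 + 76*s^3 + 3*s^2 - 12*s - 4)

Working:
Step 1: reduce the series chain B1, B2 = (s + 2)/(9*s^2 + 12*s + 4)
Step 2: combine (B1*B2), B3, B4, B5 in parallel - this is the overall T(s), already in the required normalized form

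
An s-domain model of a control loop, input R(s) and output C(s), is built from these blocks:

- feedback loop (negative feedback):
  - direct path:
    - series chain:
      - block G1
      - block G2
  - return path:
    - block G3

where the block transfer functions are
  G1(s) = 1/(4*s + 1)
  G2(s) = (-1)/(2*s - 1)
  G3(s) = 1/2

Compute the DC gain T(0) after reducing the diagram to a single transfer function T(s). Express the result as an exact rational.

Answer: 2/3

Working:
(1) combine G1, G2 in series -> (-1)/(8*s^2 - 2*s - 1)
(2) feedback reduction of (G1*G2), G3 -> (-2)/(16*s^2 - 4*s - 3)
That last expression is T(s); at s = 0 only the constant terms survive, so T(0) = -2/(-3) = 2/3.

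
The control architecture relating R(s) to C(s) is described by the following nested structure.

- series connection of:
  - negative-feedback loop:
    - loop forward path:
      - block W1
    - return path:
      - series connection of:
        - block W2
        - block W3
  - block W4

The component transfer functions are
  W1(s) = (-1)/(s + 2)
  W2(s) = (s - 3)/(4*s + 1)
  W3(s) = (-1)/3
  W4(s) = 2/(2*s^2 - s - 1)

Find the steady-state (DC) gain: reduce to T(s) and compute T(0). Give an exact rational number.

Answer: 2

Working:
Step 1: multiply W2, W3 (series), giving (3 - s)/(12*s + 3)
Step 2: reduce the feedback loop with forward W1 and return (W2*W3), giving (-12*s - 3)/(12*s^2 + 28*s + 3)
Step 3: multiply [W1/(1+W1*(W2*W3))], W4 (series), giving (-24*s - 6)/(24*s^4 + 44*s^3 - 34*s^2 - 31*s - 3)
Step 3 gives the overall T(s). Then T(0) = -6/(-3) = 2.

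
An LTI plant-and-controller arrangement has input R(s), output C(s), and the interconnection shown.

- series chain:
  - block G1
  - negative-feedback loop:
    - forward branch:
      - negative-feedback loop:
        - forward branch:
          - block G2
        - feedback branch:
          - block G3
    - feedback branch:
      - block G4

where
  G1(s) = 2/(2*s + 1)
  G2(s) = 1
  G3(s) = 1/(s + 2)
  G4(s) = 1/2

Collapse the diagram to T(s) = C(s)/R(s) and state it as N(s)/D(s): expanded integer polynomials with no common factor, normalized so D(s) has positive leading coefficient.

Step 1: apply the feedback formula to G2, G3: (s + 2)/(s + 3)
Step 2: apply the feedback formula to [G2/(1+G2*G3)], G4: (2*s + 4)/(3*s + 8)
Step 3: reduce the series chain G1, [[G2/(1+G2*G3)]/(1+[G2/(1+G2*G3)]*G4)]: this yields T(s), and no further normalization is needed

Final answer: (4*s + 8)/(6*s^2 + 19*s + 8)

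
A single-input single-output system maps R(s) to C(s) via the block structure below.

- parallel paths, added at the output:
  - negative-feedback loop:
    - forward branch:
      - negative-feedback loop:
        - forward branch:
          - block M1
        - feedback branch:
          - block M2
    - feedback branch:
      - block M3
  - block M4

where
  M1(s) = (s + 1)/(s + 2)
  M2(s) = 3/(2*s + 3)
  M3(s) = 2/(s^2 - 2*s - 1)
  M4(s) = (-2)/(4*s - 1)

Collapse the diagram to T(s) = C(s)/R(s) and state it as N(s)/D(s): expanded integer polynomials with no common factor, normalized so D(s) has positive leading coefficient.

1. close the feedback loop around M1, M2; result (2*s^2 + 5*s + 3)/(2*s^2 + 10*s + 9)
2. collapse the loop ([M1/(1+M1*M2)] forward, M3 return); result (2*s^4 + s^3 - 9*s^2 - 11*s - 3)/(2*s^4 + 6*s^3 - 9*s^2 - 18*s - 3)
3. reduce the parallel group [[M1/(1+M1*M2)]/(1+[M1/(1+M1*M2)]*M3)], M4; the result is T(s) itself (integer coefficients, no common factor, positive leading denominator coefficient)

Answer: (8*s^5 - 2*s^4 - 49*s^3 - 17*s^2 + 35*s + 9)/(8*s^5 + 22*s^4 - 42*s^3 - 63*s^2 + 6*s + 3)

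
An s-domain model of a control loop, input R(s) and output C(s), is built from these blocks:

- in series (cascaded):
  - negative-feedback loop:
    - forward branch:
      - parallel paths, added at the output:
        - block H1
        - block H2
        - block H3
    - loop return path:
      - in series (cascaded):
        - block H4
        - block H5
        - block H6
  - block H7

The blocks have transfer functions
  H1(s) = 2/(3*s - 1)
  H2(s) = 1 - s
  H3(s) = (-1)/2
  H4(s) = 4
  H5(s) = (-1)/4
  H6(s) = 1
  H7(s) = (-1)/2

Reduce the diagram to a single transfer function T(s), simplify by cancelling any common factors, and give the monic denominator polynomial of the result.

Step 1: sum the parallel branches H1, H2, H3, giving (-6*s^2 + 5*s + 3)/(6*s - 2)
Step 2: combine H4, H5, H6 in series, giving -1
Step 3: feedback reduction of (H1+H2+H3), (H4*H5*H6), giving (-6*s^2 + 5*s + 3)/(6*s^2 + s - 5)
Step 4: reduce the series chain [(H1+H2+H3)/(1+(H1+H2+H3)*(H4*H5*H6))], H7, giving (6*s^2 - 5*s - 3)/(12*s^2 + 2*s - 10)
The result of step 4 is T(s) in lowest terms. Its denominator has leading coefficient 12; dividing the denominator through by 12 makes it monic.

Answer: s^2 + s/6 - 5/6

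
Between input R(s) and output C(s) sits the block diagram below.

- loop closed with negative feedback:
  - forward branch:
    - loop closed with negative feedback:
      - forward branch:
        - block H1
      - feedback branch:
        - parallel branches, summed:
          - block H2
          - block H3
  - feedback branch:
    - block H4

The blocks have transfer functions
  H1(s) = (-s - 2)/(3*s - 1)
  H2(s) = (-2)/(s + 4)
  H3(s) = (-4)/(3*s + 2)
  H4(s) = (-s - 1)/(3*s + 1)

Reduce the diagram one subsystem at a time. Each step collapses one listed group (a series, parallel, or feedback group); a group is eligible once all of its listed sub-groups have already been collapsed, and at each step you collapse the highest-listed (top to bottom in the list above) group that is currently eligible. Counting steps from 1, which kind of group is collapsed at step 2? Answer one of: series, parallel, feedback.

Reducing step by step:

Step 1. sum the parallel branches H2, H3
Step 2. feedback reduction of H1, (H2+H3)
Step 3. collapse the loop ([H1/(1+H1*(H2+H3))] forward, H4 return)
The group at step 2 is a feedback group.

Answer: feedback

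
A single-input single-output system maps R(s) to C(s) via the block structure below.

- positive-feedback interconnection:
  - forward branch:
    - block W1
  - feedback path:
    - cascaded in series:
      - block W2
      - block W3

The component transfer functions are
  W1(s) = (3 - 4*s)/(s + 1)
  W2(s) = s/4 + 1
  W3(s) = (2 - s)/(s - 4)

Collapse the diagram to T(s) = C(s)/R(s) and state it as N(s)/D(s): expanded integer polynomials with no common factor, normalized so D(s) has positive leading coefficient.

First reduce the diagram to T(s).

Step 1 - combine W2, W3 in series; result (-s^2 - 2*s + 8)/(4*s - 16)
Step 2 - collapse the loop (W1 forward, (W2*W3) return), which is the overall transfer function T(s) = C(s)/R(s) in lowest terms

Answer: (16*s^2 - 76*s + 48)/(4*s^3 + s^2 - 26*s + 40)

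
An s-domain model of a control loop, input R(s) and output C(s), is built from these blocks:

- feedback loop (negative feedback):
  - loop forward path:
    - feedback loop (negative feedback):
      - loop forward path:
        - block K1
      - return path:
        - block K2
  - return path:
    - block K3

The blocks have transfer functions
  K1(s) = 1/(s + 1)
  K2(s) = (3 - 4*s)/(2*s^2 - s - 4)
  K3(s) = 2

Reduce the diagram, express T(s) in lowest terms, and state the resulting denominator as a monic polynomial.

Reducing step by step:

Step 1. feedback reduction of K1, K2 gives (2*s^2 - s - 4)/(2*s^3 + s^2 - 9*s - 1)
Step 2. reduce the feedback loop with forward [K1/(1+K1*K2)] and return K3 gives (2*s^2 - s - 4)/(2*s^3 + 5*s^2 - 11*s - 9)
The result of step 2 is T(s) in lowest terms. Its denominator has leading coefficient 2; dividing the denominator through by 2 makes it monic.

Answer: s^3 + 5*s^2/2 - 11*s/2 - 9/2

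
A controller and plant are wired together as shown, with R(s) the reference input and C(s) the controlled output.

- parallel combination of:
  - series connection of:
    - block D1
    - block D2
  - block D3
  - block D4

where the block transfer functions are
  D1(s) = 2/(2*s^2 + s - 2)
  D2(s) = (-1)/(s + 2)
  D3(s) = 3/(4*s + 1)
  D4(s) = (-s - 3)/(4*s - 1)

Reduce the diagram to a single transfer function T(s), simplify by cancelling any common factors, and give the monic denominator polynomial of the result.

Reducing step by step:

Step 1. reduce the series chain D1, D2 -> (-2)/(2*s^3 + 5*s^2 - 4)
Step 2. reduce the parallel group (D1*D2), D3, D4 -> (-8*s^5 - 22*s^4 - 17*s^3 - 46*s^2 + 4*s + 26)/(32*s^5 + 80*s^4 - 2*s^3 - 69*s^2 + 4)
Step 2 gives the fully reduced T(s), with no common factor left to cancel. The denominator's leading coefficient is 32, so divide each of its coefficients by 32 to get the monic form.

Answer: s^5 + 5*s^4/2 - s^3/16 - 69*s^2/32 + 1/8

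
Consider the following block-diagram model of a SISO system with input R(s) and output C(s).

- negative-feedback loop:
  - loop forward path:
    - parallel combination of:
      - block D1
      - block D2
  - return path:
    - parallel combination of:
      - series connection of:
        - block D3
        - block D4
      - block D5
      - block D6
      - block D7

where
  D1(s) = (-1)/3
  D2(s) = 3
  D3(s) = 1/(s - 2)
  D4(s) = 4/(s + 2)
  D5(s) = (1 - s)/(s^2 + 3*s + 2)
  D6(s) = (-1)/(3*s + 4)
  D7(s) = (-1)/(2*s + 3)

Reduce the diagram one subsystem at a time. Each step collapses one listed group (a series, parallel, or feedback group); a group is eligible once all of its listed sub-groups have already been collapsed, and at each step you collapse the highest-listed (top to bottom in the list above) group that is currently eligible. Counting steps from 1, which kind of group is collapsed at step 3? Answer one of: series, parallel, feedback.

[1] reduce the parallel group D1, D2
[2] cascade D3, D4
[3] sum the parallel branches (D3*D4), D5, D6, D7
[4] feedback reduction of (D1+D2), ((D3*D4)+D5+D6+D7)
Step 3 collapses a parallel group.

Therefore the answer is parallel.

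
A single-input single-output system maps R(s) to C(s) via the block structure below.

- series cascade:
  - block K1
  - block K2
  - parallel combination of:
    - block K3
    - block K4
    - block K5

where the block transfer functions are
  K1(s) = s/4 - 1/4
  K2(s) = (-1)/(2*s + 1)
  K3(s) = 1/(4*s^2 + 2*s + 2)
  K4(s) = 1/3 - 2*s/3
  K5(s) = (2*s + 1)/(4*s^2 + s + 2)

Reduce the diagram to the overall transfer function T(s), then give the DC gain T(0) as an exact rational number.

First reduce the diagram to T(s).

Step 1. parallel reduction of K3, K4, K5: (-32*s^5 - 8*s^4 + 42*s^2 + 19*s + 16)/(48*s^4 + 36*s^3 + 54*s^2 + 18*s + 12)
Step 2. combine K1, K2, (K3+K4+K5) in series: (32*s^6 - 24*s^5 - 8*s^4 - 42*s^3 + 23*s^2 + 3*s + 16)/(384*s^5 + 480*s^4 + 576*s^3 + 360*s^2 + 168*s + 48)
Step 2 gives the overall T(s). Then T(0) = 16/48 = 1/3.

Answer: 1/3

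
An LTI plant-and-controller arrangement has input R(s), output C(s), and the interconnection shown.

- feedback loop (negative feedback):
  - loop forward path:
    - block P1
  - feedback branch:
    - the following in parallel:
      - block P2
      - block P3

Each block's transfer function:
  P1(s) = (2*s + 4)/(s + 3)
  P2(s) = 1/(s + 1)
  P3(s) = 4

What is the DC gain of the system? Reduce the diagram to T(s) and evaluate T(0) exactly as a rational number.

Reducing step by step:

(1) combine P2, P3 in parallel, giving (4*s + 5)/(s + 1)
(2) collapse the loop (P1 forward, (P2+P3) return), giving (2*s^2 + 6*s + 4)/(9*s^2 + 30*s + 23)
That last expression is T(s); at s = 0 only the constant terms survive, so T(0) = 4/23.

Answer: 4/23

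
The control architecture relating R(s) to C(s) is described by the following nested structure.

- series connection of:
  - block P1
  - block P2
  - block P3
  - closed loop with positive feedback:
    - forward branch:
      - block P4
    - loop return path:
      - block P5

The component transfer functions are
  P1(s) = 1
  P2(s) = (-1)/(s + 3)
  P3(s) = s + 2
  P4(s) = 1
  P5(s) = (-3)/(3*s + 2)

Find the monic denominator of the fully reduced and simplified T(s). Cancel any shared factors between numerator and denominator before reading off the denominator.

1. close the feedback loop around P4, P5 gives (3*s + 2)/(3*s + 5)
2. reduce the series chain P1, P2, P3, [P4/(1-P4*P5)] gives (-3*s^2 - 8*s - 4)/(3*s^2 + 14*s + 15)
The result of step 2 is T(s) in lowest terms. Its denominator has leading coefficient 3; dividing the denominator through by 3 makes it monic.

Therefore the answer is s^2 + 14*s/3 + 5.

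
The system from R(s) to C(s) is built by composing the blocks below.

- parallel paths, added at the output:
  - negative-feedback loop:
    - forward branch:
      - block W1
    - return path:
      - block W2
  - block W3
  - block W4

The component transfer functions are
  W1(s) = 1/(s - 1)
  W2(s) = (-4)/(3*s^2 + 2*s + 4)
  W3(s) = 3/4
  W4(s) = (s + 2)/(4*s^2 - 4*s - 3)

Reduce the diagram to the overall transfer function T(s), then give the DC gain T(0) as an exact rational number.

Step 1: apply the feedback formula to W1, W2 -> (3*s^2 + 2*s + 4)/(3*s^3 - s^2 + 2*s - 8)
Step 2: combine [W1/(1+W1*W2)], W3, W4 in parallel -> (36*s^5 + 12*s^4 + 13*s^3 - 115*s^2 - 26*s - 40)/(48*s^5 - 64*s^4 + 12*s^3 - 148*s^2 + 104*s + 96)
DC gain: substitute s = 0 into T(s) from step 2: T(0) = -40/96 = -5/12.

Hence the answer: -5/12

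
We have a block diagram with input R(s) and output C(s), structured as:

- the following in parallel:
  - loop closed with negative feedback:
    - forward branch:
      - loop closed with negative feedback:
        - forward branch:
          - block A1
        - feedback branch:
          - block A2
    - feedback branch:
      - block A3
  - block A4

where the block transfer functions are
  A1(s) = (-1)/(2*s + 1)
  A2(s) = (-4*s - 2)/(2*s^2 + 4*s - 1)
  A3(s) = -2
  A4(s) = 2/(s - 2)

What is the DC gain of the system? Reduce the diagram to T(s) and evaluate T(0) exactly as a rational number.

Step 1 - apply the feedback formula to A1, A2; result (-2*s^2 - 4*s + 1)/(4*s^3 + 10*s^2 + 6*s + 1)
Step 2 - collapse the loop ([A1/(1+A1*A2)] forward, A3 return); result (-2*s^2 - 4*s + 1)/(4*s^3 + 14*s^2 + 14*s - 1)
Step 3 - add [[A1/(1+A1*A2)]/(1+[A1/(1+A1*A2)]*A3)], A4 (parallel); result (6*s^3 + 28*s^2 + 37*s - 4)/(4*s^4 + 6*s^3 - 14*s^2 - 29*s + 2)
DC gain: substitute s = 0 into T(s) from step 3: T(0) = -4/2 = -2.

Hence the answer: -2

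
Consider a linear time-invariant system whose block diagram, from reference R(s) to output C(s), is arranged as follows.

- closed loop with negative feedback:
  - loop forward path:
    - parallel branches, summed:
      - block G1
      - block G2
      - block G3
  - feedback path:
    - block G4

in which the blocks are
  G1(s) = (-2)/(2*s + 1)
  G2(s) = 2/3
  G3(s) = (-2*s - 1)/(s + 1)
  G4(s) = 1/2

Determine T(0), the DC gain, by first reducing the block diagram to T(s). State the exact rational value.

First reduce the diagram to T(s).

Step 1 - reduce the parallel group G1, G2, G3 gives (-8*s^2 - 12*s - 7)/(6*s^2 + 9*s + 3)
Step 2 - apply the feedback formula to (G1+G2+G3), G4 gives (-16*s^2 - 24*s - 14)/(4*s^2 + 6*s - 1)
That last expression is T(s); at s = 0 only the constant terms survive, so T(0) = -14/(-1) = 14.

Answer: 14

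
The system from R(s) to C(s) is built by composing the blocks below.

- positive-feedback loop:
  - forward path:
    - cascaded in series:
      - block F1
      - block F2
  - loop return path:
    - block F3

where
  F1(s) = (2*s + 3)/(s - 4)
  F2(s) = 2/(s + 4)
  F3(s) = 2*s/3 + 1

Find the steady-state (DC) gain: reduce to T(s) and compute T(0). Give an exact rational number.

Step 1. reduce the series chain F1, F2 -> (4*s + 6)/(s^2 - 16)
Step 2. collapse the loop ((F1*F2) forward, F3 return) -> (-12*s - 18)/(5*s^2 + 24*s + 66)
DC gain: substitute s = 0 into T(s) from step 2: T(0) = -18/66 = -3/11.

Final answer: -3/11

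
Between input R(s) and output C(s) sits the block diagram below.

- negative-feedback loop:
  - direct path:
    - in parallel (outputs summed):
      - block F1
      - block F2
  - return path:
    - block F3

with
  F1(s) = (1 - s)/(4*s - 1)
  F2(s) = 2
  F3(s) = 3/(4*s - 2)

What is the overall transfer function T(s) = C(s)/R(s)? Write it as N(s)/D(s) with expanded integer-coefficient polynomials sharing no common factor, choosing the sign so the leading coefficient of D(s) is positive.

Step 1. reduce the parallel group F1, F2; result (7*s - 1)/(4*s - 1)
Step 2. reduce the feedback loop with forward (F1+F2) and return F3; the result is T(s) itself (integer coefficients, no common factor, positive leading denominator coefficient)

Hence the answer: (28*s^2 - 18*s + 2)/(16*s^2 + 9*s - 1)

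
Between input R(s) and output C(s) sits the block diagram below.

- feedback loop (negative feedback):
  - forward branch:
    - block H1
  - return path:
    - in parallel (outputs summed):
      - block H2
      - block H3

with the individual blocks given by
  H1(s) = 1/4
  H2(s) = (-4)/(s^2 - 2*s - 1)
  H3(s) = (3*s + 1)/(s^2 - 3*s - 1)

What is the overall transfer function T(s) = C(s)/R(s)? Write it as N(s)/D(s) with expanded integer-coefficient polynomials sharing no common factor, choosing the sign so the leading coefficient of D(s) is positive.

Step 1. reduce the parallel group H2, H3 = (3*s^3 - 9*s^2 + 7*s + 3)/(s^4 - 5*s^3 + 4*s^2 + 5*s + 1)
Step 2. close the feedback loop around H1, (H2+H3): this yields T(s), and no further normalization is needed

Answer: (s^4 - 5*s^3 + 4*s^2 + 5*s + 1)/(4*s^4 - 17*s^3 + 7*s^2 + 27*s + 7)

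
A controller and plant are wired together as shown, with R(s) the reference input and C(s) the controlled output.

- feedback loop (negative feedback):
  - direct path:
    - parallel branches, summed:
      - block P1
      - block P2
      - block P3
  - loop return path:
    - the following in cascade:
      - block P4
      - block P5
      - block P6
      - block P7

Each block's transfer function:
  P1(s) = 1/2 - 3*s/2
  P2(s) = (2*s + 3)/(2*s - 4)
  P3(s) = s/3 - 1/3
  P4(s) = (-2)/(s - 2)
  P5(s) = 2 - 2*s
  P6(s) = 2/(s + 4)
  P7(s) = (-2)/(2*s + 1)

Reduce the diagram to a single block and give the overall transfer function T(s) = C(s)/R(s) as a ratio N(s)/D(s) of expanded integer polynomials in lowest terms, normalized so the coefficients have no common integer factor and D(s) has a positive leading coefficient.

[1] add P1, P2, P3 (parallel) -> (-7*s^2 + 21*s + 7)/(6*s - 12)
[2] reduce the series chain P4, P5, P6, P7 -> (16 - 16*s)/(2*s^3 + 5*s^2 - 14*s - 8)
[3] reduce the feedback loop with forward (P1+P2+P3) and return (P4*P5*P6*P7); the result is T(s) itself (integer coefficients, no common factor, positive leading denominator coefficient)

Hence the answer: (-14*s^5 + 7*s^4 + 217*s^3 - 203*s^2 - 266*s - 56)/(12*s^4 + 118*s^3 - 592*s^2 + 344*s + 208)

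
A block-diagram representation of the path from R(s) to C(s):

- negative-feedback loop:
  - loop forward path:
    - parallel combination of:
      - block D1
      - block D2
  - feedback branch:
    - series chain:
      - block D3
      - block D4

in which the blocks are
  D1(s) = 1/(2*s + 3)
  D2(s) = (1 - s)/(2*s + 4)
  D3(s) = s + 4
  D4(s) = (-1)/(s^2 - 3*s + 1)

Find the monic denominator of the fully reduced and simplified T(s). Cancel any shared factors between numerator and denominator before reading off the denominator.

Step 1: combine D1, D2 in parallel -> (-2*s^2 + s + 7)/(4*s^2 + 14*s + 12)
Step 2: cascade D3, D4 -> (-s - 4)/(s^2 - 3*s + 1)
Step 3: collapse the loop ((D1+D2) forward, (D3*D4) return) -> (-2*s^4 + 7*s^3 + 2*s^2 - 20*s + 7)/(4*s^4 + 4*s^3 - 19*s^2 - 33*s - 16)
Step 3 gives the fully reduced T(s), with no common factor left to cancel. The denominator's leading coefficient is 4, so divide each of its coefficients by 4 to get the monic form.

Hence the answer: s^4 + s^3 - 19*s^2/4 - 33*s/4 - 4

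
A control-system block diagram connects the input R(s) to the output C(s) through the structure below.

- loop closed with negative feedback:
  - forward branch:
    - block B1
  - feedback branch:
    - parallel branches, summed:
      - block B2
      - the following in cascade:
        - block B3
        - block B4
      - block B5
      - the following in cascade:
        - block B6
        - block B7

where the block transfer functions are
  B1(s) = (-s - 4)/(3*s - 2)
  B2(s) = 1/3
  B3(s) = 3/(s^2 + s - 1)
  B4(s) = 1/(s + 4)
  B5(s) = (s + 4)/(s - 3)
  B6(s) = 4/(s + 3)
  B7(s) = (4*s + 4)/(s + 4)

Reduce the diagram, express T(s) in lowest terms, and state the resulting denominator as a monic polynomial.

Step 1: multiply B3, B4 (series), giving 3/(s^3 + 5*s^2 + 3*s - 4)
Step 2: series reduction of B6, B7, giving (16*s + 16)/(s^2 + 7*s + 12)
Step 3: add B2, (B3*B4), B5, (B6*B7) (parallel), giving (4*s^5 + 89*s^4 + 96*s^3 - 97*s^2 - 51*s - 45)/(3*s^5 + 15*s^4 - 18*s^3 - 147*s^2 - 81*s + 108)
Step 4: collapse the loop (B1 forward, (B2+(B3*B4)+B5+(B6*B7)) return), giving (-3*s^5 - 15*s^4 + 18*s^3 + 147*s^2 + 81*s - 108)/(5*s^5 - 86*s^4 - 192*s^3 + 76*s^2 + 186*s - 9)
The result of step 4 is T(s) in lowest terms. Its denominator has leading coefficient 5; dividing the denominator through by 5 makes it monic.

Hence the answer: s^5 - 86*s^4/5 - 192*s^3/5 + 76*s^2/5 + 186*s/5 - 9/5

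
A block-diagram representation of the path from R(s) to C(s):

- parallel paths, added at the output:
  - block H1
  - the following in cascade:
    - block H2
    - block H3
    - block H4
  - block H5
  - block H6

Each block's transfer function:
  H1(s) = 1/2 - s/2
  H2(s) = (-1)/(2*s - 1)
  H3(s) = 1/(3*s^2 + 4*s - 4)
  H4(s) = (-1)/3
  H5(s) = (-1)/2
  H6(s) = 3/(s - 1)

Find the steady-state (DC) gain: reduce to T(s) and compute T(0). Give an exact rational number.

Answer: -35/12

Working:
[1] combine H2, H3, H4 in series; result 1/(18*s^3 + 15*s^2 - 36*s + 12)
[2] add H1, (H2*H3*H4), H5, H6 (parallel); result (-18*s^5 + 3*s^4 + 159*s^3 + 42*s^2 - 202*s + 70)/(36*s^4 - 6*s^3 - 102*s^2 + 96*s - 24)
That last expression is T(s); at s = 0 only the constant terms survive, so T(0) = 70/(-24) = -35/12.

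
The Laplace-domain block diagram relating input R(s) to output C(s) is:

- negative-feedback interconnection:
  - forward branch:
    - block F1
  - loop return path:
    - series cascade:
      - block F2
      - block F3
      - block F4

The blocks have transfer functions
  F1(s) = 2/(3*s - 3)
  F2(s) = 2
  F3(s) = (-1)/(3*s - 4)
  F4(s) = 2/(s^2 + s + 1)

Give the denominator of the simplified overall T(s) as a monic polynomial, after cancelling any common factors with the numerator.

Step 1: series reduction of F2, F3, F4 = (-4)/(3*s^3 - s^2 - s - 4)
Step 2: feedback reduction of F1, (F2*F3*F4) = (6*s^3 - 2*s^2 - 2*s - 8)/(9*s^4 - 12*s^3 - 9*s + 4)
The result of step 2 is T(s) in lowest terms. Its denominator has leading coefficient 9; dividing the denominator through by 9 makes it monic.

Hence the answer: s^4 - 4*s^3/3 - s + 4/9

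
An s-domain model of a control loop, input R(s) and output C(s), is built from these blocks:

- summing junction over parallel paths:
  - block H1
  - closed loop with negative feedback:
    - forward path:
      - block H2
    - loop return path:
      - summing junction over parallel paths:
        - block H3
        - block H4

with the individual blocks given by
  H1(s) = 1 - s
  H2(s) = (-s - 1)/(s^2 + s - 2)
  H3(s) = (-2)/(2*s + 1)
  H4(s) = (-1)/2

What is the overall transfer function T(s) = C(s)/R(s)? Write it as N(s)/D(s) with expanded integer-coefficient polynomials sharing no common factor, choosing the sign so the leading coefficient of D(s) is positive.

First reduce the diagram to T(s).

1. sum the parallel branches H3, H4; result (-2*s - 5)/(4*s + 2)
2. reduce the feedback loop with forward H2 and return (H3+H4); result (-4*s^2 - 6*s - 2)/(4*s^3 + 8*s^2 + s + 1)
3. add H1, [H2/(1+H2*(H3+H4))] (parallel), giving the overall T(s)

Answer: (-4*s^4 - 4*s^3 + 3*s^2 - 6*s - 1)/(4*s^3 + 8*s^2 + s + 1)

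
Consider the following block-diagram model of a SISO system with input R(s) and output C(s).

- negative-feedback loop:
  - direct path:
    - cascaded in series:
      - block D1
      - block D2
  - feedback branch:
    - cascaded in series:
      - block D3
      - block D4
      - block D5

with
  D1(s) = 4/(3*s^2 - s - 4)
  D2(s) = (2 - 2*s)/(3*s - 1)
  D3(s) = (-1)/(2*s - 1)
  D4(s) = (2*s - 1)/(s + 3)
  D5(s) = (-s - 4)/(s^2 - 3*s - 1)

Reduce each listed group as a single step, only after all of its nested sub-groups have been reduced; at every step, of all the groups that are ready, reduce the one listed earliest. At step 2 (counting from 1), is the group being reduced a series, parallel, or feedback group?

Step 1 - cascade D1, D2
Step 2 - multiply D3, D4, D5 (series)
Step 3 - apply the feedback formula to (D1*D2), (D3*D4*D5)
The group at step 2 is a series group.

Final answer: series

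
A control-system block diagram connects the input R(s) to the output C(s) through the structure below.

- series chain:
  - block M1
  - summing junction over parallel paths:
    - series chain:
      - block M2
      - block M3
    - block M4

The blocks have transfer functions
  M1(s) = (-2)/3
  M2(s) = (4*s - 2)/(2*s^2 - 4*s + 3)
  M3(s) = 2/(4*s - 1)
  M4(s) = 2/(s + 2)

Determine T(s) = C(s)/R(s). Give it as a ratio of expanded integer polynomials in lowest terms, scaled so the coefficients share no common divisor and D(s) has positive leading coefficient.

1. reduce the series chain M2, M3: (8*s - 4)/(8*s^3 - 18*s^2 + 16*s - 3)
2. reduce the parallel group (M2*M3), M4: (16*s^3 - 28*s^2 + 44*s - 14)/(8*s^4 - 2*s^3 - 20*s^2 + 29*s - 6)
3. multiply M1, ((M2*M3)+M4) (series); the result is T(s) itself (integer coefficients, no common factor, positive leading denominator coefficient)

Hence the answer: (-32*s^3 + 56*s^2 - 88*s + 28)/(24*s^4 - 6*s^3 - 60*s^2 + 87*s - 18)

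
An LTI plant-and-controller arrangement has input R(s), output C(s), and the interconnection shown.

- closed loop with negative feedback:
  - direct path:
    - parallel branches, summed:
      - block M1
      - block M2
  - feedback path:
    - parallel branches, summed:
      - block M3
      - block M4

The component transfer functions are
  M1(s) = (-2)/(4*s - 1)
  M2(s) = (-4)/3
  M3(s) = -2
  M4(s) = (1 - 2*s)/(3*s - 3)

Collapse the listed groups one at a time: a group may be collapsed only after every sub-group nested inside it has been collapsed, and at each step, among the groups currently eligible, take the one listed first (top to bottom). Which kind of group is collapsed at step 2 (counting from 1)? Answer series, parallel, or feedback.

Step 1. combine M1, M2 in parallel
Step 2. combine M3, M4 in parallel
Step 3. reduce the feedback loop with forward (M1+M2) and return (M3+M4)
Step 2: parallel.

Hence the answer: parallel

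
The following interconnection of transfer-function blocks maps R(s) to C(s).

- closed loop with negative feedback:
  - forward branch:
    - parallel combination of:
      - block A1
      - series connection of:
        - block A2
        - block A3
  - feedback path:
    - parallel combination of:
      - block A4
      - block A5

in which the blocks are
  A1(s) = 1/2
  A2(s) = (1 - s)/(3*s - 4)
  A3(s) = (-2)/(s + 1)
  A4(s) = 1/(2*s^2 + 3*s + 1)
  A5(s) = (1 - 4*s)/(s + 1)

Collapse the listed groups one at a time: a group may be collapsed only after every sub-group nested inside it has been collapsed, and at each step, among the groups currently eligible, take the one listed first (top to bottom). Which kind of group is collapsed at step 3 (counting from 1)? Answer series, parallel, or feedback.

Step 1. multiply A2, A3 (series)
Step 2. reduce the parallel group A1, (A2*A3)
Step 3. combine A4, A5 in parallel
Step 4. close the feedback loop around (A1+(A2*A3)), (A4+A5)
Step 3: parallel.

Answer: parallel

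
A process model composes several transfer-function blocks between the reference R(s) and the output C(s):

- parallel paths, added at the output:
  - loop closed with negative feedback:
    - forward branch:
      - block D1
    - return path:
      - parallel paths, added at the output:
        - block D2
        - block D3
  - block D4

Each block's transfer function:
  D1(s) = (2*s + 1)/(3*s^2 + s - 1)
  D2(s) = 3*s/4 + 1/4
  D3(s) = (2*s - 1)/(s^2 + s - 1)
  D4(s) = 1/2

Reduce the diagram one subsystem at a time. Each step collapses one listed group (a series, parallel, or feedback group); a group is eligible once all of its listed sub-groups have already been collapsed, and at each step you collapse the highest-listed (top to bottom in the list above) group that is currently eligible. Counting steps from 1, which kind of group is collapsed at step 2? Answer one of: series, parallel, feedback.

1. parallel reduction of D2, D3
2. collapse the loop (D1 forward, (D2+D3) return)
3. parallel reduction of [D1/(1+D1*(D2+D3))], D4
So the answer for step 2 is feedback.

Therefore the answer is feedback.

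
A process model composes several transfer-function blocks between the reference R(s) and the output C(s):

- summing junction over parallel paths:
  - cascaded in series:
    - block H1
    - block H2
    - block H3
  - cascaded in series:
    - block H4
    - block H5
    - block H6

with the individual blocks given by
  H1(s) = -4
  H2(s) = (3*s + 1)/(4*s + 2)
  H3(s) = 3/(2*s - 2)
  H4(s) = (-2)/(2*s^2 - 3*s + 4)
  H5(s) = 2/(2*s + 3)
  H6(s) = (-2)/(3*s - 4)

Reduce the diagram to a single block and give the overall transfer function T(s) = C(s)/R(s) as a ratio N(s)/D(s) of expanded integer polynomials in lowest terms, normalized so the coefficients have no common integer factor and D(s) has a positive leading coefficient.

(1) cascade H1, H2, H3, giving (-9*s - 3)/(2*s^2 - s - 1)
(2) multiply H4, H5, H6 (series), giving 8/(12*s^4 - 16*s^3 - 3*s^2 + 40*s - 48)
(3) combine (H1*H2*H3), (H4*H5*H6) in parallel, which is the overall transfer function T(s) = C(s)/R(s) in lowest terms

Answer: (-108*s^5 + 108*s^4 + 75*s^3 - 335*s^2 + 304*s + 136)/(24*s^6 - 44*s^5 - 2*s^4 + 99*s^3 - 133*s^2 + 8*s + 48)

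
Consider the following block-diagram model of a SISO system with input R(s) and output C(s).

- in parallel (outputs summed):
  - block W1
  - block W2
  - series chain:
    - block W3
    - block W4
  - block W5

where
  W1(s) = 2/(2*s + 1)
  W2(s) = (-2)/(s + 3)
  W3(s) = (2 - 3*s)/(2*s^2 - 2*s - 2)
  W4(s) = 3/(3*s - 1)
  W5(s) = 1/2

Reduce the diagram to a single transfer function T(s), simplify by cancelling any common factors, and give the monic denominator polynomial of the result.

Reducing step by step:

Step 1 - multiply W3, W4 (series): (6 - 9*s)/(6*s^3 - 8*s^2 - 4*s + 2)
Step 2 - combine W1, W2, (W3*W4), W5 in parallel: (6*s^5 + s^4 - s^3 - 99*s^2 - 4*s + 29)/(12*s^5 + 26*s^4 - 46*s^3 - 48*s^2 + 2*s + 6)
T(s) is the step-2 result (common factors already cancelled). Leading coefficient of the denominator: 12. Divide through by 12 for the monic polynomial.

Answer: s^5 + 13*s^4/6 - 23*s^3/6 - 4*s^2 + s/6 + 1/2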